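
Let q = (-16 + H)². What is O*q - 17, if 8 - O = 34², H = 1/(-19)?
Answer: -106798837/361 ≈ -2.9584e+5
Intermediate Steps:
H = -1/19 ≈ -0.052632
O = -1148 (O = 8 - 1*34² = 8 - 1*1156 = 8 - 1156 = -1148)
q = 93025/361 (q = (-16 - 1/19)² = (-305/19)² = 93025/361 ≈ 257.69)
O*q - 17 = -1148*93025/361 - 17 = -106792700/361 - 17 = -106798837/361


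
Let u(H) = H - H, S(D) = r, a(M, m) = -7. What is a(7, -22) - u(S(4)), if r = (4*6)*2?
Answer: -7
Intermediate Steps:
r = 48 (r = 24*2 = 48)
S(D) = 48
u(H) = 0
a(7, -22) - u(S(4)) = -7 - 1*0 = -7 + 0 = -7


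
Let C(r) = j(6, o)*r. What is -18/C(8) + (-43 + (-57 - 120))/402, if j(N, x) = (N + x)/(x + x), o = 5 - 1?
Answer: -2359/1005 ≈ -2.3473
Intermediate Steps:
o = 4
j(N, x) = (N + x)/(2*x) (j(N, x) = (N + x)/((2*x)) = (N + x)*(1/(2*x)) = (N + x)/(2*x))
C(r) = 5*r/4 (C(r) = ((½)*(6 + 4)/4)*r = ((½)*(¼)*10)*r = 5*r/4)
-18/C(8) + (-43 + (-57 - 120))/402 = -18/((5/4)*8) + (-43 + (-57 - 120))/402 = -18/10 + (-43 - 177)*(1/402) = -18*⅒ - 220*1/402 = -9/5 - 110/201 = -2359/1005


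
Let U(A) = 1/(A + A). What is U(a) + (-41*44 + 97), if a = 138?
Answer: -471131/276 ≈ -1707.0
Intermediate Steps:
U(A) = 1/(2*A)
U(a) + (-41*44 + 97) = (½)/138 + (-41*44 + 97) = (½)*(1/138) + (-1804 + 97) = 1/276 - 1707 = -471131/276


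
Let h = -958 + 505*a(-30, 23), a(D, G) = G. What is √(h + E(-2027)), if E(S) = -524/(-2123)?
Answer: √48033586205/2123 ≈ 103.23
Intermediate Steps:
E(S) = 524/2123 (E(S) = -524*(-1/2123) = 524/2123)
h = 10657 (h = -958 + 505*23 = -958 + 11615 = 10657)
√(h + E(-2027)) = √(10657 + 524/2123) = √(22625335/2123) = √48033586205/2123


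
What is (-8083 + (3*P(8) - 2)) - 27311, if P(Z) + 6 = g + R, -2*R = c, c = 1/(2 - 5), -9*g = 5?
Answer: -212491/6 ≈ -35415.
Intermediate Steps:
g = -5/9 (g = -1/9*5 = -5/9 ≈ -0.55556)
c = -1/3 (c = 1/(-3) = -1/3 ≈ -0.33333)
R = 1/6 (R = -1/2*(-1/3) = 1/6 ≈ 0.16667)
P(Z) = -115/18 (P(Z) = -6 + (-5/9 + 1/6) = -6 - 7/18 = -115/18)
(-8083 + (3*P(8) - 2)) - 27311 = (-8083 + (3*(-115/18) - 2)) - 27311 = (-8083 + (-115/6 - 2)) - 27311 = (-8083 - 127/6) - 27311 = -48625/6 - 27311 = -212491/6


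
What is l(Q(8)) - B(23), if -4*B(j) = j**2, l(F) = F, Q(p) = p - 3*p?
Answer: 465/4 ≈ 116.25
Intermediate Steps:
Q(p) = -2*p
B(j) = -j**2/4
l(Q(8)) - B(23) = -2*8 - (-1)*23**2/4 = -16 - (-1)*529/4 = -16 - 1*(-529/4) = -16 + 529/4 = 465/4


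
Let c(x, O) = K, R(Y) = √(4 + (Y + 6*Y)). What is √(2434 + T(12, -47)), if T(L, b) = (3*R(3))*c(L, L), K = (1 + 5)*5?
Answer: 2*√721 ≈ 53.703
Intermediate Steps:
K = 30 (K = 6*5 = 30)
R(Y) = √(4 + 7*Y)
c(x, O) = 30
T(L, b) = 450 (T(L, b) = (3*√(4 + 7*3))*30 = (3*√(4 + 21))*30 = (3*√25)*30 = (3*5)*30 = 15*30 = 450)
√(2434 + T(12, -47)) = √(2434 + 450) = √2884 = 2*√721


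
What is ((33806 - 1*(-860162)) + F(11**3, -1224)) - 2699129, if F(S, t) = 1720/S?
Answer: -2402667571/1331 ≈ -1.8052e+6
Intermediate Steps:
((33806 - 1*(-860162)) + F(11**3, -1224)) - 2699129 = ((33806 - 1*(-860162)) + 1720/(11**3)) - 2699129 = ((33806 + 860162) + 1720/1331) - 2699129 = (893968 + 1720*(1/1331)) - 2699129 = (893968 + 1720/1331) - 2699129 = 1189873128/1331 - 2699129 = -2402667571/1331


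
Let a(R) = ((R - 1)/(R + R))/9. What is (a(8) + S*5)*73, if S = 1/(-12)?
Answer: -3869/144 ≈ -26.868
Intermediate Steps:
S = -1/12 ≈ -0.083333
a(R) = (-1 + R)/(18*R) (a(R) = ((-1 + R)/((2*R)))*(⅑) = ((-1 + R)*(1/(2*R)))*(⅑) = ((-1 + R)/(2*R))*(⅑) = (-1 + R)/(18*R))
(a(8) + S*5)*73 = ((1/18)*(-1 + 8)/8 - 1/12*5)*73 = ((1/18)*(⅛)*7 - 5/12)*73 = (7/144 - 5/12)*73 = -53/144*73 = -3869/144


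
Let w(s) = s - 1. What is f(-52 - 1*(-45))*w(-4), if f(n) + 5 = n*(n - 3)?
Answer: -325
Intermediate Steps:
w(s) = -1 + s
f(n) = -5 + n*(-3 + n) (f(n) = -5 + n*(n - 3) = -5 + n*(-3 + n))
f(-52 - 1*(-45))*w(-4) = (-5 + (-52 - 1*(-45))**2 - 3*(-52 - 1*(-45)))*(-1 - 4) = (-5 + (-52 + 45)**2 - 3*(-52 + 45))*(-5) = (-5 + (-7)**2 - 3*(-7))*(-5) = (-5 + 49 + 21)*(-5) = 65*(-5) = -325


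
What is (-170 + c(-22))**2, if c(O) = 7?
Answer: 26569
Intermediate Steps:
(-170 + c(-22))**2 = (-170 + 7)**2 = (-163)**2 = 26569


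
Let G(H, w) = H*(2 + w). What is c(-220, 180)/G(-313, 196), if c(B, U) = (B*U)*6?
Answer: 1200/313 ≈ 3.8339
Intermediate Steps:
c(B, U) = 6*B*U
c(-220, 180)/G(-313, 196) = (6*(-220)*180)/((-313*(2 + 196))) = -237600/((-313*198)) = -237600/(-61974) = -237600*(-1/61974) = 1200/313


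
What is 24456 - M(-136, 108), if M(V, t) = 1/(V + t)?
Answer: 684769/28 ≈ 24456.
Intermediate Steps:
24456 - M(-136, 108) = 24456 - 1/(-136 + 108) = 24456 - 1/(-28) = 24456 - 1*(-1/28) = 24456 + 1/28 = 684769/28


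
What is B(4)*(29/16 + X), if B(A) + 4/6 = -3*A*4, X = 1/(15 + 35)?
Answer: -53509/600 ≈ -89.182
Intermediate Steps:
X = 1/50 ≈ 0.020000
B(A) = -2/3 - 12*A (B(A) = -2/3 - 3*A*4 = -2/3 - 12*A)
B(4)*(29/16 + X) = (-2/3 - 12*4)*(29/16 + 1/50) = (-2/3 - 48)*(29*(1/16) + 1/50) = -146*(29/16 + 1/50)/3 = -146/3*733/400 = -53509/600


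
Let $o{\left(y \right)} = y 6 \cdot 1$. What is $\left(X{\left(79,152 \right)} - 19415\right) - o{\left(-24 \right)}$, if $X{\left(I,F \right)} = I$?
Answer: $-19192$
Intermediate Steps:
$o{\left(y \right)} = 6 y$ ($o{\left(y \right)} = 6 y 1 = 6 y$)
$\left(X{\left(79,152 \right)} - 19415\right) - o{\left(-24 \right)} = \left(79 - 19415\right) - 6 \left(-24\right) = -19336 - -144 = -19336 + 144 = -19192$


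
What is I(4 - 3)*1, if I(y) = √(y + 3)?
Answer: 2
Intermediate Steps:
I(y) = √(3 + y)
I(4 - 3)*1 = √(3 + (4 - 3))*1 = √(3 + 1)*1 = √4*1 = 2*1 = 2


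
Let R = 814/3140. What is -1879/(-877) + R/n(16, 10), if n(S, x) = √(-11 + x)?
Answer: 1879/877 - 407*I/1570 ≈ 2.1425 - 0.25924*I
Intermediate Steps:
R = 407/1570 (R = 814*(1/3140) = 407/1570 ≈ 0.25924)
-1879/(-877) + R/n(16, 10) = -1879/(-877) + 407/(1570*(√(-11 + 10))) = -1879*(-1/877) + 407/(1570*(√(-1))) = 1879/877 + 407/(1570*I) = 1879/877 + 407*(-I)/1570 = 1879/877 - 407*I/1570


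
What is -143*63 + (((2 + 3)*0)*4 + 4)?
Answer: -9005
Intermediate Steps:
-143*63 + (((2 + 3)*0)*4 + 4) = -9009 + ((5*0)*4 + 4) = -9009 + (0*4 + 4) = -9009 + (0 + 4) = -9009 + 4 = -9005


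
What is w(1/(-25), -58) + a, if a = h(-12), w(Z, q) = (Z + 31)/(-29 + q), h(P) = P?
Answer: -8958/725 ≈ -12.356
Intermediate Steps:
w(Z, q) = (31 + Z)/(-29 + q)
a = -12
w(1/(-25), -58) + a = (31 + 1/(-25))/(-29 - 58) - 12 = (31 + 1*(-1/25))/(-87) - 12 = -(31 - 1/25)/87 - 12 = -1/87*774/25 - 12 = -258/725 - 12 = -8958/725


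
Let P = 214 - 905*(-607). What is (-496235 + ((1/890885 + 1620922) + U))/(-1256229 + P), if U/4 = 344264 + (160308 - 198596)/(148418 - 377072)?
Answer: -63702030027249893/17994229833814650 ≈ -3.5401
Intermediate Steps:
P = 549549 (P = 214 + 549335 = 549549)
U = 157434757888/114327 (U = 4*(344264 + (160308 - 198596)/(148418 - 377072)) = 4*(344264 - 38288/(-228654)) = 4*(344264 - 38288*(-1/228654)) = 4*(344264 + 19144/114327) = 4*(39358689472/114327) = 157434757888/114327 ≈ 1.3771e+6)
(-496235 + ((1/890885 + 1620922) + U))/(-1256229 + P) = (-496235 + ((1/890885 + 1620922) + 157434757888/114327))/(-1256229 + 549549) = (-496235 + ((1/890885 + 1620922) + 157434757888/114327))/(-706680) = (-496235 + (1444055095971/890885 + 157434757888/114327))*(-1/706680) = (-496235 + 305350751238127397/101852209395)*(-1/706680) = (254808120108999572/101852209395)*(-1/706680) = -63702030027249893/17994229833814650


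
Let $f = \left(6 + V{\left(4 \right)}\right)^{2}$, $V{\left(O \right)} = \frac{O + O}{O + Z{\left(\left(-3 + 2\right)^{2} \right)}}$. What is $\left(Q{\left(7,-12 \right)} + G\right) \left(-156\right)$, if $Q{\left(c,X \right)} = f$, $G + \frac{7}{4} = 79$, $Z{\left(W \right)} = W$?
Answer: $- \frac{526539}{25} \approx -21062.0$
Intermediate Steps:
$G = \frac{309}{4}$ ($G = - \frac{7}{4} + 79 = \frac{309}{4} \approx 77.25$)
$V{\left(O \right)} = \frac{2 O}{1 + O}$ ($V{\left(O \right)} = \frac{O + O}{O + \left(-3 + 2\right)^{2}} = \frac{2 O}{O + \left(-1\right)^{2}} = \frac{2 O}{O + 1} = \frac{2 O}{1 + O}$)
$f = \frac{1444}{25}$ ($f = \left(6 + 2 \cdot 4 \frac{1}{1 + 4}\right)^{2} = \left(6 + 2 \cdot 4 \cdot \frac{1}{5}\right)^{2} = \left(6 + \frac{8}{5}\right)^{2} = \left(\frac{38}{5}\right)^{2} = \frac{1444}{25} \approx 57.76$)
$Q{\left(c,X \right)} = \frac{1444}{25}$
$\left(Q{\left(7,-12 \right)} + G\right) \left(-156\right) = \left(\frac{1444}{25} + \frac{309}{4}\right) \left(-156\right) = \frac{13501}{100} \left(-156\right) = - \frac{526539}{25}$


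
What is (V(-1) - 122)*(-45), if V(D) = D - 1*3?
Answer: 5670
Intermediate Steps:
V(D) = -3 + D (V(D) = D - 3 = -3 + D)
(V(-1) - 122)*(-45) = ((-3 - 1) - 122)*(-45) = (-4 - 122)*(-45) = -126*(-45) = 5670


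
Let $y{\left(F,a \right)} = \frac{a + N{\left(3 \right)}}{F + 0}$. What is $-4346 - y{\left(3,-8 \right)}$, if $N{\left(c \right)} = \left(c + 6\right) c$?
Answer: $- \frac{13057}{3} \approx -4352.3$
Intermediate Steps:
$N{\left(c \right)} = c \left(6 + c\right)$ ($N{\left(c \right)} = \left(6 + c\right) c = c \left(6 + c\right)$)
$y{\left(F,a \right)} = \frac{27 + a}{F}$ ($y{\left(F,a \right)} = \frac{a + 3 \left(6 + 3\right)}{F + 0} = \frac{a + 3 \cdot 9}{F} = \frac{a + 27}{F} = \frac{27 + a}{F}$)
$-4346 - y{\left(3,-8 \right)} = -4346 - \frac{27 - 8}{3} = -4346 - \frac{1}{3} \cdot 19 = -4346 - \frac{19}{3} = - \frac{13057}{3}$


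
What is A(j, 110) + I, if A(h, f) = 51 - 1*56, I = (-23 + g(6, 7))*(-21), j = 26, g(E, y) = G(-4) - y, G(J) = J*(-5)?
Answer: 205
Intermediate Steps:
G(J) = -5*J
g(E, y) = 20 - y (g(E, y) = -5*(-4) - y = 20 - y)
I = 210 (I = (-23 + (20 - 1*7))*(-21) = (-23 + (20 - 7))*(-21) = (-23 + 13)*(-21) = -10*(-21) = 210)
A(h, f) = -5 (A(h, f) = 51 - 56 = -5)
A(j, 110) + I = -5 + 210 = 205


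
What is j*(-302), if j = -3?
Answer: 906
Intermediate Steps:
j*(-302) = -3*(-302) = 906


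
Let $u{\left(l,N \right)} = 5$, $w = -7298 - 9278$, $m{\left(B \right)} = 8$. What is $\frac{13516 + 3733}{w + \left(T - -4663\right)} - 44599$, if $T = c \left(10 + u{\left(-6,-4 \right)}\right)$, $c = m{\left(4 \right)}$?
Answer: $- \frac{525973256}{11793} \approx -44600.0$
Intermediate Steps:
$w = -16576$ ($w = -7298 - 9278 = -16576$)
$c = 8$
$T = 120$ ($T = 8 \left(10 + 5\right) = 8 \cdot 15 = 120$)
$\frac{13516 + 3733}{w + \left(T - -4663\right)} - 44599 = \frac{13516 + 3733}{-16576 + \left(120 - -4663\right)} - 44599 = \frac{17249}{-16576 + \left(120 + 4663\right)} - 44599 = \frac{17249}{-16576 + 4783} - 44599 = \frac{17249}{-11793} - 44599 = 17249 \left(- \frac{1}{11793}\right) - 44599 = - \frac{17249}{11793} - 44599 = - \frac{525973256}{11793}$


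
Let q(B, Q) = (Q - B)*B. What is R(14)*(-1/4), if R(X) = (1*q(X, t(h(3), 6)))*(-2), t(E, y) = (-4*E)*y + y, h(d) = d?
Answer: -560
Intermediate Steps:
t(E, y) = y - 4*E*y (t(E, y) = -4*E*y + y = y - 4*E*y)
q(B, Q) = B*(Q - B)
R(X) = -2*X*(-66 - X) (R(X) = (1*(X*(6*(1 - 4*3) - X)))*(-2) = (1*(X*(6*(1 - 12) - X)))*(-2) = (1*(X*(6*(-11) - X)))*(-2) = (1*(X*(-66 - X)))*(-2) = (X*(-66 - X))*(-2) = -2*X*(-66 - X))
R(14)*(-1/4) = (2*14*(66 + 14))*(-1/4) = (2*14*80)*(-1*¼) = 2240*(-¼) = -560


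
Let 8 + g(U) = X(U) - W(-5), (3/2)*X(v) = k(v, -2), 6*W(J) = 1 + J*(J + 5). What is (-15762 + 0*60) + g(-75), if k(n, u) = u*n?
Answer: -94021/6 ≈ -15670.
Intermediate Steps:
k(n, u) = n*u
W(J) = 1/6 + J*(5 + J)/6 (W(J) = (1 + J*(J + 5))/6 = (1 + J*(5 + J))/6 = 1/6 + J*(5 + J)/6)
X(v) = -4*v/3 (X(v) = 2*(v*(-2))/3 = 2*(-2*v)/3 = -4*v/3)
g(U) = -49/6 - 4*U/3 (g(U) = -8 + (-4*U/3 - (1/6 + (1/6)*(-5)**2 + (5/6)*(-5))) = -8 + (-4*U/3 - (1/6 + (1/6)*25 - 25/6)) = -8 + (-4*U/3 - (1/6 + 25/6 - 25/6)) = -8 + (-4*U/3 - 1*1/6) = -8 + (-4*U/3 - 1/6) = -8 + (-1/6 - 4*U/3) = -49/6 - 4*U/3)
(-15762 + 0*60) + g(-75) = (-15762 + 0*60) + (-49/6 - 4/3*(-75)) = (-15762 + 0) + (-49/6 + 100) = -15762 + 551/6 = -94021/6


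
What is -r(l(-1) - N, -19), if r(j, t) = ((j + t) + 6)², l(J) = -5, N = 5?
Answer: -529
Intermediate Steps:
r(j, t) = (6 + j + t)²
-r(l(-1) - N, -19) = -(6 + (-5 - 1*5) - 19)² = -(6 + (-5 - 5) - 19)² = -(6 - 10 - 19)² = -1*(-23)² = -1*529 = -529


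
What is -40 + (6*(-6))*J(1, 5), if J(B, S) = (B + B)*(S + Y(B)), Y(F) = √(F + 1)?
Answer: -400 - 72*√2 ≈ -501.82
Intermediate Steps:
Y(F) = √(1 + F)
J(B, S) = 2*B*(S + √(1 + B)) (J(B, S) = (B + B)*(S + √(1 + B)) = (2*B)*(S + √(1 + B)) = 2*B*(S + √(1 + B)))
-40 + (6*(-6))*J(1, 5) = -40 + (6*(-6))*(2*1*(5 + √(1 + 1))) = -40 - 72*(5 + √2) = -40 - 36*(10 + 2*√2) = -40 + (-360 - 72*√2) = -400 - 72*√2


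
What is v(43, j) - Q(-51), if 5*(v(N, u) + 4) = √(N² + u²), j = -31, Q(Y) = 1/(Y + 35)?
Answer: -63/16 + √2810/5 ≈ 6.6644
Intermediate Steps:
Q(Y) = 1/(35 + Y)
v(N, u) = -4 + √(N² + u²)/5
v(43, j) - Q(-51) = (-4 + √(43² + (-31)²)/5) - 1/(35 - 51) = (-4 + √(1849 + 961)/5) - 1/(-16) = (-4 + √2810/5) - 1*(-1/16) = (-4 + √2810/5) + 1/16 = -63/16 + √2810/5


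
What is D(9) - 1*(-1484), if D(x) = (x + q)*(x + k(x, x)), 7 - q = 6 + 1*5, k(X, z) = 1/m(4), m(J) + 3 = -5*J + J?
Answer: 29046/19 ≈ 1528.7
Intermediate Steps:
m(J) = -3 - 4*J (m(J) = -3 + (-5*J + J) = -3 - 4*J)
k(X, z) = -1/19 (k(X, z) = 1/(-3 - 4*4) = 1/(-3 - 16) = 1/(-19) = -1/19)
q = -4 (q = 7 - (6 + 1*5) = 7 - (6 + 5) = 7 - 1*11 = 7 - 11 = -4)
D(x) = (-4 + x)*(-1/19 + x) (D(x) = (x - 4)*(x - 1/19) = (-4 + x)*(-1/19 + x))
D(9) - 1*(-1484) = (4/19 + 9**2 - 77/19*9) - 1*(-1484) = (4/19 + 81 - 693/19) + 1484 = 850/19 + 1484 = 29046/19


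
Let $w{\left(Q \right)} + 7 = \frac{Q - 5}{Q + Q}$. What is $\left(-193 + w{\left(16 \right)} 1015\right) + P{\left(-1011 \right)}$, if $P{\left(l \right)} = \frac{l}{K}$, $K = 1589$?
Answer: $- \frac{353379871}{50848} \approx -6949.7$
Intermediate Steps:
$w{\left(Q \right)} = -7 + \frac{-5 + Q}{2 Q}$ ($w{\left(Q \right)} = -7 + \frac{Q - 5}{Q + Q} = -7 + \frac{-5 + Q}{2 Q}$)
$P{\left(l \right)} = \frac{l}{1589}$
$\left(-193 + w{\left(16 \right)} 1015\right) + P{\left(-1011 \right)} = \left(-193 + \frac{-5 - 208}{2 \cdot 16} \cdot 1015\right) + \frac{1}{1589} \left(-1011\right) = \left(-193 + \frac{1}{2} \cdot \frac{1}{16} \left(-5 - 208\right) 1015\right) - \frac{1011}{1589} = \left(-193 + \frac{1}{2} \cdot \frac{1}{16} \left(-213\right) 1015\right) - \frac{1011}{1589} = \left(-193 - \frac{216195}{32}\right) - \frac{1011}{1589} = - \frac{222371}{32} - \frac{1011}{1589} = - \frac{353379871}{50848}$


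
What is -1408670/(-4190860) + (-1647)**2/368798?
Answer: 297191980810/38639519657 ≈ 7.6914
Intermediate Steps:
-1408670/(-4190860) + (-1647)**2/368798 = -1408670*(-1/4190860) + 2712609*(1/368798) = 140867/419086 + 2712609/368798 = 297191980810/38639519657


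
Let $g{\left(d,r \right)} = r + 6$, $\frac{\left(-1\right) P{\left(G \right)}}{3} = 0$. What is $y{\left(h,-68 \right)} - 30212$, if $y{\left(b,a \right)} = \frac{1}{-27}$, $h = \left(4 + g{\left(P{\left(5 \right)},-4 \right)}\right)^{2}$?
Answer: $- \frac{815725}{27} \approx -30212.0$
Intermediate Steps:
$P{\left(G \right)} = 0$ ($P{\left(G \right)} = \left(-3\right) 0 = 0$)
$g{\left(d,r \right)} = 6 + r$
$h = 36$ ($h = \left(4 + \left(6 - 4\right)\right)^{2} = \left(4 + 2\right)^{2} = 6^{2} = 36$)
$y{\left(b,a \right)} = - \frac{1}{27}$
$y{\left(h,-68 \right)} - 30212 = - \frac{1}{27} - 30212 = - \frac{815725}{27}$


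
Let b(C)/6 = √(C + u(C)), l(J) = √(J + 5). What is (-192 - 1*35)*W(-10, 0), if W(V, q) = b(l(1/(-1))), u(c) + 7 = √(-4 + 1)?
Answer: -1362*√(-5 + I*√3) ≈ -519.98 - 3089.6*I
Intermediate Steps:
u(c) = -7 + I*√3 (u(c) = -7 + √(-4 + 1) = -7 + √(-3) = -7 + I*√3)
l(J) = √(5 + J)
b(C) = 6*√(-7 + C + I*√3) (b(C) = 6*√(C + (-7 + I*√3)) = 6*√(-7 + C + I*√3))
W(V, q) = 6*√(-5 + I*√3) (W(V, q) = 6*√(-7 + √(5 + 1/(-1)) + I*√3) = 6*√(-7 + √(5 - 1) + I*√3) = 6*√(-7 + √4 + I*√3) = 6*√(-7 + 2 + I*√3) = 6*√(-5 + I*√3))
(-192 - 1*35)*W(-10, 0) = (-192 - 1*35)*(6*√(-5 + I*√3)) = (-192 - 35)*(6*√(-5 + I*√3)) = -1362*√(-5 + I*√3)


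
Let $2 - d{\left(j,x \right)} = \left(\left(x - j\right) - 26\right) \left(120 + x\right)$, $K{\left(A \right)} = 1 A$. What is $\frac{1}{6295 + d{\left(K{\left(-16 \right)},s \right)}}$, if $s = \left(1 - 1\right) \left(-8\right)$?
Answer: $\frac{1}{7497} \approx 0.00013339$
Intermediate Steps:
$K{\left(A \right)} = A$
$s = 0$ ($s = 0 \left(-8\right) = 0$)
$d{\left(j,x \right)} = 2 - \left(120 + x\right) \left(-26 + x - j\right)$ ($d{\left(j,x \right)} = 2 - \left(\left(x - j\right) - 26\right) \left(120 + x\right) = 2 - \left(-26 + x - j\right) \left(120 + x\right) = 2 - \left(120 + x\right) \left(-26 + x - j\right)$)
$\frac{1}{6295 + d{\left(K{\left(-16 \right)},s \right)}} = \frac{1}{6295 - -1202} = \frac{1}{6295 + \left(3122 - 0 + 0 - 1920 + 0\right)} = \frac{1}{6295 + \left(3122 + 0 + 0 - 1920 + 0\right)} = \frac{1}{6295 + 1202} = \frac{1}{7497}$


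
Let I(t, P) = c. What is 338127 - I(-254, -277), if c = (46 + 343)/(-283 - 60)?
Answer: 115977950/343 ≈ 3.3813e+5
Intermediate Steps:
c = -389/343 (c = 389/(-343) = 389*(-1/343) = -389/343 ≈ -1.1341)
I(t, P) = -389/343
338127 - I(-254, -277) = 338127 - 1*(-389/343) = 338127 + 389/343 = 115977950/343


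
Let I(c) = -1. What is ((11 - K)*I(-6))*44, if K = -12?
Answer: -1012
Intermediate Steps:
((11 - K)*I(-6))*44 = ((11 - 1*(-12))*(-1))*44 = ((11 + 12)*(-1))*44 = (23*(-1))*44 = -23*44 = -1012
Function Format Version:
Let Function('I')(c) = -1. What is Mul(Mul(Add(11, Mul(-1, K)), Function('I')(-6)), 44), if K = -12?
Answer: -1012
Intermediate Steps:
Mul(Mul(Add(11, Mul(-1, K)), Function('I')(-6)), 44) = Mul(Mul(Add(11, Mul(-1, -12)), -1), 44) = Mul(Mul(Add(11, 12), -1), 44) = Mul(Mul(23, -1), 44) = Mul(-23, 44) = -1012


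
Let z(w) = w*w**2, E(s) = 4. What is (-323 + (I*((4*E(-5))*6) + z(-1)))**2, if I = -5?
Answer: 646416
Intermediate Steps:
z(w) = w**3
(-323 + (I*((4*E(-5))*6) + z(-1)))**2 = (-323 + (-5*4*4*6 + (-1)**3))**2 = (-323 + (-80*6 - 1))**2 = (-323 + (-5*96 - 1))**2 = (-323 + (-480 - 1))**2 = (-323 - 481)**2 = (-804)**2 = 646416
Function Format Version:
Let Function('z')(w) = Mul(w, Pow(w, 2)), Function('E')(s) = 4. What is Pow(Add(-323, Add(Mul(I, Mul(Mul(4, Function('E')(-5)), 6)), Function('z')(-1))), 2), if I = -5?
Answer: 646416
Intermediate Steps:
Function('z')(w) = Pow(w, 3)
Pow(Add(-323, Add(Mul(I, Mul(Mul(4, Function('E')(-5)), 6)), Function('z')(-1))), 2) = Pow(Add(-323, Add(Mul(-5, Mul(Mul(4, 4), 6)), Pow(-1, 3))), 2) = Pow(Add(-323, Add(Mul(-5, Mul(16, 6)), -1)), 2) = Pow(Add(-323, Add(Mul(-5, 96), -1)), 2) = Pow(Add(-323, Add(-480, -1)), 2) = Pow(Add(-323, -481), 2) = Pow(-804, 2) = 646416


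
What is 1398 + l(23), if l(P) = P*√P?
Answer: 1398 + 23*√23 ≈ 1508.3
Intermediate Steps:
l(P) = P^(3/2)
1398 + l(23) = 1398 + 23^(3/2) = 1398 + 23*√23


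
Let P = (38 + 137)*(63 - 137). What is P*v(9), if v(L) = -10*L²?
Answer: 10489500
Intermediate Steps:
P = -12950 (P = 175*(-74) = -12950)
P*v(9) = -(-129500)*9² = -(-129500)*81 = -12950*(-810) = 10489500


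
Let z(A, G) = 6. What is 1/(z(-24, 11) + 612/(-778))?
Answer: 389/2028 ≈ 0.19181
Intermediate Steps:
1/(z(-24, 11) + 612/(-778)) = 1/(6 + 612/(-778)) = 1/(6 + 612*(-1/778)) = 1/(6 - 306/389) = 1/(2028/389) = 389/2028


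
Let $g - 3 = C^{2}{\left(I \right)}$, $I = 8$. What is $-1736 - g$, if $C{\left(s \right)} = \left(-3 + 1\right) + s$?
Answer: $-1775$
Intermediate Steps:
$C{\left(s \right)} = -2 + s$
$g = 39$ ($g = 3 + \left(-2 + 8\right)^{2} = 3 + 6^{2} = 3 + 36 = 39$)
$-1736 - g = -1736 - 39 = -1775$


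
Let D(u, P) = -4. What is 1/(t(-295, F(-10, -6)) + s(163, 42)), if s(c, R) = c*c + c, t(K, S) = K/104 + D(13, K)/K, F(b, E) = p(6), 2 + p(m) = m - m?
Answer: 30680/820051151 ≈ 3.7412e-5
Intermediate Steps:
p(m) = -2 (p(m) = -2 + (m - m) = -2 + 0 = -2)
F(b, E) = -2
t(K, S) = -4/K + K/104 (t(K, S) = K/104 - 4/K = -4/K + K/104)
s(c, R) = c + c**2 (s(c, R) = c**2 + c = c + c**2)
1/(t(-295, F(-10, -6)) + s(163, 42)) = 1/((-4/(-295) + (1/104)*(-295)) + 163*(1 + 163)) = 1/((-4*(-1/295) - 295/104) + 163*164) = 1/((4/295 - 295/104) + 26732) = 1/(-86609/30680 + 26732) = 1/(820051151/30680) = 30680/820051151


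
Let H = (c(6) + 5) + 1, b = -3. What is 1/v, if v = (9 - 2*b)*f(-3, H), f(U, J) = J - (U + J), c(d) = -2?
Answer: 1/45 ≈ 0.022222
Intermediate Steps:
H = 4 (H = (-2 + 5) + 1 = 3 + 1 = 4)
f(U, J) = -U (f(U, J) = J - (J + U) = J + (-J - U) = -U)
v = 45 (v = (9 - 2*(-3))*(-1*(-3)) = (9 + 6)*3 = 15*3 = 45)
1/v = 1/45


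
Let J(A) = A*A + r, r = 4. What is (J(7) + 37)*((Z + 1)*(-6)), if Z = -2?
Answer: 540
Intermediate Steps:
J(A) = 4 + A² (J(A) = A*A + 4 = A² + 4 = 4 + A²)
(J(7) + 37)*((Z + 1)*(-6)) = ((4 + 7²) + 37)*((-2 + 1)*(-6)) = ((4 + 49) + 37)*(-1*(-6)) = (53 + 37)*6 = 90*6 = 540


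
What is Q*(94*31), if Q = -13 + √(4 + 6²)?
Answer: -37882 + 5828*√10 ≈ -19452.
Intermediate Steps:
Q = -13 + 2*√10 (Q = -13 + √(4 + 36) = -13 + √40 = -13 + 2*√10 ≈ -6.6754)
Q*(94*31) = (-13 + 2*√10)*(94*31) = (-13 + 2*√10)*2914 = -37882 + 5828*√10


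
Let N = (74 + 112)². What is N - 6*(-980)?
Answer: 40476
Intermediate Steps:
N = 34596 (N = 186² = 34596)
N - 6*(-980) = 34596 - 6*(-980) = 34596 - 1*(-5880) = 34596 + 5880 = 40476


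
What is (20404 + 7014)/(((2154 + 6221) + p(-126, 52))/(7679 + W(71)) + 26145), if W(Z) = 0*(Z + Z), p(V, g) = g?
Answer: 105271411/100387941 ≈ 1.0486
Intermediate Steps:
W(Z) = 0 (W(Z) = 0*(2*Z) = 0)
(20404 + 7014)/(((2154 + 6221) + p(-126, 52))/(7679 + W(71)) + 26145) = (20404 + 7014)/(((2154 + 6221) + 52)/(7679 + 0) + 26145) = 27418/((8375 + 52)/7679 + 26145) = 27418/(8427*(1/7679) + 26145) = 27418/(8427/7679 + 26145) = 27418/(200775882/7679) = 27418*(7679/200775882) = 105271411/100387941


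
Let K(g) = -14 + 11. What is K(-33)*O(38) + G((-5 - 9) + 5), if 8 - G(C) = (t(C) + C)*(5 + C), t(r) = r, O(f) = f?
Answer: -178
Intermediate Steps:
K(g) = -3
G(C) = 8 - 2*C*(5 + C) (G(C) = 8 - (C + C)*(5 + C) = 8 - 2*C*(5 + C))
K(-33)*O(38) + G((-5 - 9) + 5) = -3*38 + (8 - 10*((-5 - 9) + 5) - 2*((-5 - 9) + 5)²) = -114 + (8 - 10*(-14 + 5) - 2*(-14 + 5)²) = -114 + (8 - 10*(-9) - 2*(-9)²) = -114 + (8 + 90 - 2*81) = -114 + (8 + 90 - 162) = -114 - 64 = -178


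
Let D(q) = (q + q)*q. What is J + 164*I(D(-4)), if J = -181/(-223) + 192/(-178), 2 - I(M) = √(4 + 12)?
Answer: -6515115/19847 ≈ -328.27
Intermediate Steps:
D(q) = 2*q² (D(q) = (2*q)*q = 2*q²)
I(M) = -2 (I(M) = 2 - √(4 + 12) = 2 - √16 = 2 - 1*4 = 2 - 4 = -2)
J = -5299/19847 (J = -181*(-1/223) + 192*(-1/178) = 181/223 - 96/89 = -5299/19847 ≈ -0.26699)
J + 164*I(D(-4)) = -5299/19847 + 164*(-2) = -5299/19847 - 328 = -6515115/19847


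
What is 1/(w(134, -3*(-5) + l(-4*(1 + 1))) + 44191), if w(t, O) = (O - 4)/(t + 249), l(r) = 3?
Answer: 383/16925167 ≈ 2.2629e-5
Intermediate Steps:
w(t, O) = (-4 + O)/(249 + t)
1/(w(134, -3*(-5) + l(-4*(1 + 1))) + 44191) = 1/((-4 + (-3*(-5) + 3))/(249 + 134) + 44191) = 1/((-4 + (15 + 3))/383 + 44191) = 1/((-4 + 18)/383 + 44191) = 1/((1/383)*14 + 44191) = 1/(14/383 + 44191) = 1/(16925167/383) = 383/16925167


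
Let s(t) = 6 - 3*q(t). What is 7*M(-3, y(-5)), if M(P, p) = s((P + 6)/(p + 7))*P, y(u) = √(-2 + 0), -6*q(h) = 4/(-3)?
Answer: -112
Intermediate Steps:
q(h) = 2/9 (q(h) = -2/(3*(-3)) = -2*(-1)/(3*3) = -⅙*(-4/3) = 2/9)
s(t) = 16/3 (s(t) = 6 - 3*2/9 = 6 - ⅔ = 16/3)
y(u) = I*√2 (y(u) = √(-2) = I*√2)
M(P, p) = 16*P/3
7*M(-3, y(-5)) = 7*((16/3)*(-3)) = 7*(-16) = -112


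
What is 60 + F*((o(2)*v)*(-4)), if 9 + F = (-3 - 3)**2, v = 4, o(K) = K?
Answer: -804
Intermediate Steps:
F = 27 (F = -9 + (-3 - 3)**2 = -9 + (-6)**2 = -9 + 36 = 27)
60 + F*((o(2)*v)*(-4)) = 60 + 27*((2*4)*(-4)) = 60 + 27*(8*(-4)) = 60 + 27*(-32) = 60 - 864 = -804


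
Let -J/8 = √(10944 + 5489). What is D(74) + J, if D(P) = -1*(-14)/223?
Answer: 14/223 - 8*√16433 ≈ -1025.5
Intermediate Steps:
D(P) = 14/223 (D(P) = 14*(1/223) = 14/223)
J = -8*√16433 (J = -8*√(10944 + 5489) = -8*√16433 ≈ -1025.5)
D(74) + J = 14/223 - 8*√16433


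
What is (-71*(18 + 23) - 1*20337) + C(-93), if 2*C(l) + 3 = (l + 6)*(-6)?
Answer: -45977/2 ≈ -22989.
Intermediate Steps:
C(l) = -39/2 - 3*l (C(l) = -3/2 + ((l + 6)*(-6))/2 = -3/2 + ((6 + l)*(-6))/2 = -3/2 + (-36 - 6*l)/2 = -3/2 + (-18 - 3*l) = -39/2 - 3*l)
(-71*(18 + 23) - 1*20337) + C(-93) = (-71*(18 + 23) - 1*20337) + (-39/2 - 3*(-93)) = (-71*41 - 20337) + (-39/2 + 279) = (-2911 - 20337) + 519/2 = -23248 + 519/2 = -45977/2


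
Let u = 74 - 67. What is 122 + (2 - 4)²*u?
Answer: 150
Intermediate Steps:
u = 7
122 + (2 - 4)²*u = 122 + (2 - 4)²*7 = 122 + (-2)²*7 = 122 + 4*7 = 122 + 28 = 150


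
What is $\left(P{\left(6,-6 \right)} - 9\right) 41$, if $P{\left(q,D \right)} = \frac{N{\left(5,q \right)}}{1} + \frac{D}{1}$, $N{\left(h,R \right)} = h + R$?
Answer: $-164$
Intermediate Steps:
$N{\left(h,R \right)} = R + h$
$P{\left(q,D \right)} = 5 + D + q$ ($P{\left(q,D \right)} = \frac{q + 5}{1} + \frac{D}{1} = \left(5 + q\right) 1 + D 1 = \left(5 + q\right) + D = 5 + D + q$)
$\left(P{\left(6,-6 \right)} - 9\right) 41 = \left(\left(5 - 6 + 6\right) - 9\right) 41 = \left(5 - 9\right) 41 = \left(-4\right) 41 = -164$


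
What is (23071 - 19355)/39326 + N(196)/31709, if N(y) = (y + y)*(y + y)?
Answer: 3080410554/623494067 ≈ 4.9406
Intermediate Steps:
N(y) = 4*y**2 (N(y) = (2*y)*(2*y) = 4*y**2)
(23071 - 19355)/39326 + N(196)/31709 = (23071 - 19355)/39326 + (4*196**2)/31709 = 3716*(1/39326) + (4*38416)*(1/31709) = 1858/19663 + 153664*(1/31709) = 1858/19663 + 153664/31709 = 3080410554/623494067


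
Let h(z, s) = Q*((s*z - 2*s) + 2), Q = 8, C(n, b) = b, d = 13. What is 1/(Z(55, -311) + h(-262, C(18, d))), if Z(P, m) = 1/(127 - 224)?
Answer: -97/2661681 ≈ -3.6443e-5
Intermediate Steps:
Z(P, m) = -1/97 (Z(P, m) = 1/(-97) = -1/97)
h(z, s) = 16 - 16*s + 8*s*z (h(z, s) = 8*((s*z - 2*s) + 2) = 8*((-2*s + s*z) + 2) = 8*(2 - 2*s + s*z) = 16 - 16*s + 8*s*z)
1/(Z(55, -311) + h(-262, C(18, d))) = 1/(-1/97 + (16 - 16*13 + 8*13*(-262))) = 1/(-1/97 + (16 - 208 - 27248)) = 1/(-1/97 - 27440) = 1/(-2661681/97) = -97/2661681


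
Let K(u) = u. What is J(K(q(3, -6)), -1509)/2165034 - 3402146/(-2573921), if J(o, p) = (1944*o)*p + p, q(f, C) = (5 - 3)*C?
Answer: 32656307069989/1857542159438 ≈ 17.580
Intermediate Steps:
q(f, C) = 2*C
J(o, p) = p + 1944*o*p (J(o, p) = 1944*o*p + p = p + 1944*o*p)
J(K(q(3, -6)), -1509)/2165034 - 3402146/(-2573921) = -1509*(1 + 1944*(2*(-6)))/2165034 - 3402146/(-2573921) = -1509*(1 + 1944*(-12))*(1/2165034) - 3402146*(-1/2573921) = -1509*(1 - 23328)*(1/2165034) + 3402146/2573921 = -1509*(-23327)*(1/2165034) + 3402146/2573921 = 35200443*(1/2165034) + 3402146/2573921 = 11733481/721678 + 3402146/2573921 = 32656307069989/1857542159438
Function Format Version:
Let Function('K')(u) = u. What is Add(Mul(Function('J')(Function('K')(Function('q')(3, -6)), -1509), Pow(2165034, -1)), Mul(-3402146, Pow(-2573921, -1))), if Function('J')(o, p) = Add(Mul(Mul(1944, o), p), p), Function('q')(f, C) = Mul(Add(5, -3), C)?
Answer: Rational(32656307069989, 1857542159438) ≈ 17.580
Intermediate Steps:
Function('q')(f, C) = Mul(2, C)
Function('J')(o, p) = Add(p, Mul(1944, o, p)) (Function('J')(o, p) = Add(Mul(1944, o, p), p) = Add(p, Mul(1944, o, p)))
Add(Mul(Function('J')(Function('K')(Function('q')(3, -6)), -1509), Pow(2165034, -1)), Mul(-3402146, Pow(-2573921, -1))) = Add(Mul(Mul(-1509, Add(1, Mul(1944, Mul(2, -6)))), Pow(2165034, -1)), Mul(-3402146, Pow(-2573921, -1))) = Add(Mul(Mul(-1509, Add(1, Mul(1944, -12))), Rational(1, 2165034)), Mul(-3402146, Rational(-1, 2573921))) = Add(Mul(Mul(-1509, Add(1, -23328)), Rational(1, 2165034)), Rational(3402146, 2573921)) = Add(Mul(Mul(-1509, -23327), Rational(1, 2165034)), Rational(3402146, 2573921)) = Add(Mul(35200443, Rational(1, 2165034)), Rational(3402146, 2573921)) = Add(Rational(11733481, 721678), Rational(3402146, 2573921)) = Rational(32656307069989, 1857542159438)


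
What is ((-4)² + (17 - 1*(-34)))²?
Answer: 4489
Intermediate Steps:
((-4)² + (17 - 1*(-34)))² = (16 + (17 + 34))² = (16 + 51)² = 67² = 4489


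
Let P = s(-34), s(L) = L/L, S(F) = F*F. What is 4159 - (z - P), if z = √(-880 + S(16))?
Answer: 4160 - 4*I*√39 ≈ 4160.0 - 24.98*I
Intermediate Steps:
S(F) = F²
s(L) = 1
z = 4*I*√39 (z = √(-880 + 16²) = √(-880 + 256) = √(-624) = 4*I*√39 ≈ 24.98*I)
P = 1
4159 - (z - P) = 4159 - (4*I*√39 - 1*1) = 4159 - (4*I*√39 - 1) = 4159 - (-1 + 4*I*√39) = 4159 + (1 - 4*I*√39) = 4160 - 4*I*√39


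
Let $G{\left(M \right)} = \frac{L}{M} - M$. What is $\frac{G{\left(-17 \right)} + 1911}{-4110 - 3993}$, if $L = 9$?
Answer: $- \frac{32767}{137751} \approx -0.23787$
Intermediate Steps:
$G{\left(M \right)} = - M + \frac{9}{M}$ ($G{\left(M \right)} = \frac{9}{M} - M = - M + \frac{9}{M}$)
$\frac{G{\left(-17 \right)} + 1911}{-4110 - 3993} = \frac{\left(\left(-1\right) \left(-17\right) + \frac{9}{-17}\right) + 1911}{-4110 - 3993} = \frac{\left(17 + 9 \left(- \frac{1}{17}\right)\right) + 1911}{-8103} = \left(\left(17 - \frac{9}{17}\right) + 1911\right) \left(- \frac{1}{8103}\right) = \left(\frac{280}{17} + 1911\right) \left(- \frac{1}{8103}\right) = \frac{32767}{17} \left(- \frac{1}{8103}\right) = - \frac{32767}{137751}$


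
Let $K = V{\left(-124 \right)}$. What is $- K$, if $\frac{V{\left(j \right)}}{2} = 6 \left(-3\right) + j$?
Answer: $284$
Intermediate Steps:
$V{\left(j \right)} = -36 + 2 j$ ($V{\left(j \right)} = 2 \left(6 \left(-3\right) + j\right) = 2 \left(-18 + j\right) = -36 + 2 j$)
$K = -284$ ($K = -36 + 2 \left(-124\right) = -36 - 248 = -284$)
$- K = \left(-1\right) \left(-284\right) = 284$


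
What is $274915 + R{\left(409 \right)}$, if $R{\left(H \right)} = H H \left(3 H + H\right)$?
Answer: $273946631$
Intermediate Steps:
$R{\left(H \right)} = 4 H^{3}$ ($R{\left(H \right)} = H^{2} \cdot 4 H = 4 H^{3}$)
$274915 + R{\left(409 \right)} = 274915 + 4 \cdot 409^{3} = 274915 + 4 \cdot 68417929 = 274915 + 273671716 = 273946631$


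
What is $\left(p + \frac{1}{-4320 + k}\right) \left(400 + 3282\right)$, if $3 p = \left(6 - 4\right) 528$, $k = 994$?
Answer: $\frac{2155352591}{1663} \approx 1.2961 \cdot 10^{6}$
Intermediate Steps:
$p = 352$ ($p = \frac{\left(6 - 4\right) 528}{3} = \frac{2 \cdot 528}{3} = \frac{1}{3} \cdot 1056 = 352$)
$\left(p + \frac{1}{-4320 + k}\right) \left(400 + 3282\right) = \left(352 + \frac{1}{-4320 + 994}\right) \left(400 + 3282\right) = \left(352 + \frac{1}{-3326}\right) 3682 = \left(352 - \frac{1}{3326}\right) 3682 = \frac{1170751}{3326} \cdot 3682 = \frac{2155352591}{1663}$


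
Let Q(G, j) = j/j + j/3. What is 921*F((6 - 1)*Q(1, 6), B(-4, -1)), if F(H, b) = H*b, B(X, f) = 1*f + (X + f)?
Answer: -82890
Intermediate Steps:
Q(G, j) = 1 + j/3 (Q(G, j) = 1 + j*(⅓) = 1 + j/3)
B(X, f) = X + 2*f (B(X, f) = f + (X + f) = X + 2*f)
921*F((6 - 1)*Q(1, 6), B(-4, -1)) = 921*(((6 - 1)*(1 + (⅓)*6))*(-4 + 2*(-1))) = 921*((5*(1 + 2))*(-4 - 2)) = 921*((5*3)*(-6)) = 921*(15*(-6)) = 921*(-90) = -82890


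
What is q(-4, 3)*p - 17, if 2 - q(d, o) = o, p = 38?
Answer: -55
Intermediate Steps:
q(d, o) = 2 - o
q(-4, 3)*p - 17 = (2 - 1*3)*38 - 17 = (2 - 3)*38 - 17 = -1*38 - 17 = -38 - 17 = -55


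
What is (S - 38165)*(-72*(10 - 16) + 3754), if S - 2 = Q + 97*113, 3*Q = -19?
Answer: -341682250/3 ≈ -1.1389e+8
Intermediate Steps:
Q = -19/3 (Q = (⅓)*(-19) = -19/3 ≈ -6.3333)
S = 32870/3 (S = 2 + (-19/3 + 97*113) = 2 + (-19/3 + 10961) = 2 + 32864/3 = 32870/3 ≈ 10957.)
(S - 38165)*(-72*(10 - 16) + 3754) = (32870/3 - 38165)*(-72*(10 - 16) + 3754) = -81625*(-72*(-6) + 3754)/3 = -81625*(432 + 3754)/3 = -81625/3*4186 = -341682250/3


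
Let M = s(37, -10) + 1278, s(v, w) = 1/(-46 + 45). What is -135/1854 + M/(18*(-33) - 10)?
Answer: -136061/62212 ≈ -2.1871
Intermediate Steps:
s(v, w) = -1 (s(v, w) = 1/(-1) = -1)
M = 1277 (M = -1 + 1278 = 1277)
-135/1854 + M/(18*(-33) - 10) = -135/1854 + 1277/(18*(-33) - 10) = -135*1/1854 + 1277/(-594 - 10) = -15/206 + 1277/(-604) = -15/206 + 1277*(-1/604) = -15/206 - 1277/604 = -136061/62212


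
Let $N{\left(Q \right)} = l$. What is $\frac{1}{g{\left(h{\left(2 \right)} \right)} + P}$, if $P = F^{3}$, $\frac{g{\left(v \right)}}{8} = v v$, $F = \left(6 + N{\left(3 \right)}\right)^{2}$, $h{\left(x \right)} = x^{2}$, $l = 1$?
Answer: $\frac{1}{117777} \approx 8.4906 \cdot 10^{-6}$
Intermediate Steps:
$N{\left(Q \right)} = 1$
$F = 49$ ($F = \left(6 + 1\right)^{2} = 7^{2} = 49$)
$g{\left(v \right)} = 8 v^{2}$ ($g{\left(v \right)} = 8 v v = 8 v^{2}$)
$P = 117649$ ($P = 49^{3} = 117649$)
$\frac{1}{g{\left(h{\left(2 \right)} \right)} + P} = \frac{1}{8 \left(2^{2}\right)^{2} + 117649} = \frac{1}{8 \cdot 4^{2} + 117649} = \frac{1}{8 \cdot 16 + 117649} = \frac{1}{128 + 117649} = \frac{1}{117777}$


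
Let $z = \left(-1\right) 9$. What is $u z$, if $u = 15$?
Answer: $-135$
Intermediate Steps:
$z = -9$
$u z = 15 \left(-9\right) = -135$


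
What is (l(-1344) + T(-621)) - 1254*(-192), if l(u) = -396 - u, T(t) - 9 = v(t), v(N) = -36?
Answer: 241689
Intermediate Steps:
T(t) = -27 (T(t) = 9 - 36 = -27)
(l(-1344) + T(-621)) - 1254*(-192) = ((-396 - 1*(-1344)) - 27) - 1254*(-192) = ((-396 + 1344) - 27) + 240768 = (948 - 27) + 240768 = 921 + 240768 = 241689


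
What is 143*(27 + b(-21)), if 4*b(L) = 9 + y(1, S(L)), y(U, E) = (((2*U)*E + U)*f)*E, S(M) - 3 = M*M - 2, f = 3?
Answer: 167828661/4 ≈ 4.1957e+7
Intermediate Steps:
S(M) = 1 + M**2 (S(M) = 3 + (M*M - 2) = 3 + (M**2 - 2) = 3 + (-2 + M**2) = 1 + M**2)
y(U, E) = E*(3*U + 6*E*U) (y(U, E) = (((2*U)*E + U)*3)*E = ((2*E*U + U)*3)*E = ((U + 2*E*U)*3)*E = (3*U + 6*E*U)*E = E*(3*U + 6*E*U))
b(L) = 9/4 + 3*(1 + L**2)*(3 + 2*L**2)/4 (b(L) = (9 + 3*(1 + L**2)*1*(1 + 2*(1 + L**2)))/4 = (9 + 3*(1 + L**2)*1*(1 + (2 + 2*L**2)))/4 = (9 + 3*(1 + L**2)*1*(3 + 2*L**2))/4 = (9 + 3*(1 + L**2)*(3 + 2*L**2))/4 = 9/4 + 3*(1 + L**2)*(3 + 2*L**2)/4)
143*(27 + b(-21)) = 143*(27 + (9/2 + (3/2)*(-21)**4 + (15/4)*(-21)**2)) = 143*(27 + (9/2 + (3/2)*194481 + (15/4)*441)) = 143*(27 + (9/2 + 583443/2 + 6615/4)) = 143*(27 + 1173519/4) = 143*(1173627/4) = 167828661/4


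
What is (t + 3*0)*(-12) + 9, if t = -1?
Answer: 21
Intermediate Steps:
(t + 3*0)*(-12) + 9 = (-1 + 3*0)*(-12) + 9 = (-1 + 0)*(-12) + 9 = -1*(-12) + 9 = 12 + 9 = 21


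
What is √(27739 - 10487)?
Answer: 2*√4313 ≈ 131.35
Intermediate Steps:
√(27739 - 10487) = √17252 = 2*√4313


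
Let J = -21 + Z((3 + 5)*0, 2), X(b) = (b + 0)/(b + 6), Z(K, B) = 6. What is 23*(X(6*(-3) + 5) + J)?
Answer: -2116/7 ≈ -302.29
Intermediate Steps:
X(b) = b/(6 + b)
J = -15 (J = -21 + 6 = -15)
23*(X(6*(-3) + 5) + J) = 23*((6*(-3) + 5)/(6 + (6*(-3) + 5)) - 15) = 23*((-18 + 5)/(6 + (-18 + 5)) - 15) = 23*(-13/(6 - 13) - 15) = 23*(-13/(-7) - 15) = 23*(-13*(-⅐) - 15) = 23*(13/7 - 15) = 23*(-92/7) = -2116/7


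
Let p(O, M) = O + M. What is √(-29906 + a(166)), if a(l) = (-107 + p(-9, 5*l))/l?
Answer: I*√205992803/83 ≈ 172.92*I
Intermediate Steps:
p(O, M) = M + O
a(l) = (-116 + 5*l)/l (a(l) = (-107 + (5*l - 9))/l = (-107 + (-9 + 5*l))/l = (-116 + 5*l)/l)
√(-29906 + a(166)) = √(-29906 + (5 - 116/166)) = √(-29906 + (5 - 116*1/166)) = √(-29906 + (5 - 58/83)) = √(-29906 + 357/83) = √(-2481841/83) = I*√205992803/83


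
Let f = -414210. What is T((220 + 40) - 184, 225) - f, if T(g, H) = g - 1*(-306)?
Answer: 414592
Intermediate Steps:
T(g, H) = 306 + g (T(g, H) = g + 306 = 306 + g)
T((220 + 40) - 184, 225) - f = (306 + ((220 + 40) - 184)) - 1*(-414210) = (306 + (260 - 184)) + 414210 = (306 + 76) + 414210 = 382 + 414210 = 414592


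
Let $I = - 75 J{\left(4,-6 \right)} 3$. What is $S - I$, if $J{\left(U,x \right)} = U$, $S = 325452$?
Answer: $326352$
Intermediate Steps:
$I = -900$ ($I = \left(-75\right) 4 \cdot 3 = \left(-300\right) 3 = -900$)
$S - I = 325452 - -900 = 325452 + 900 = 326352$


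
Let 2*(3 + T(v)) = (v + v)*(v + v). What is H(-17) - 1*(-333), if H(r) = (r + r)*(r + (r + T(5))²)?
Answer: -29689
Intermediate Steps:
T(v) = -3 + 2*v² (T(v) = -3 + ((v + v)*(v + v))/2 = -3 + ((2*v)*(2*v))/2 = -3 + (4*v²)/2 = -3 + 2*v²)
H(r) = 2*r*(r + (47 + r)²) (H(r) = (r + r)*(r + (r + (-3 + 2*5²))²) = (2*r)*(r + (r + (-3 + 2*25))²) = (2*r)*(r + (r + (-3 + 50))²) = (2*r)*(r + (r + 47)²) = (2*r)*(r + (47 + r)²) = 2*r*(r + (47 + r)²))
H(-17) - 1*(-333) = 2*(-17)*(-17 + (47 - 17)²) - 1*(-333) = 2*(-17)*(-17 + 30²) + 333 = 2*(-17)*(-17 + 900) + 333 = 2*(-17)*883 + 333 = -30022 + 333 = -29689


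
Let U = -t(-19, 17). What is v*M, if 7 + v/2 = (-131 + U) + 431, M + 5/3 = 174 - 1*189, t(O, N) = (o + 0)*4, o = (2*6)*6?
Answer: -500/3 ≈ -166.67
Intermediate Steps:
o = 72 (o = 12*6 = 72)
t(O, N) = 288 (t(O, N) = (72 + 0)*4 = 72*4 = 288)
M = -50/3 (M = -5/3 + (174 - 1*189) = -5/3 + (174 - 189) = -5/3 - 15 = -50/3 ≈ -16.667)
U = -288 (U = -1*288 = -288)
v = 10 (v = -14 + 2*((-131 - 288) + 431) = -14 + 2*(-419 + 431) = -14 + 2*12 = -14 + 24 = 10)
v*M = 10*(-50/3) = -500/3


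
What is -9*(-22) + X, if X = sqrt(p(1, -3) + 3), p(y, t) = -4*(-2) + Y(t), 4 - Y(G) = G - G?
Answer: 198 + sqrt(15) ≈ 201.87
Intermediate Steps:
Y(G) = 4 (Y(G) = 4 - (G - G) = 4 - 1*0 = 4 + 0 = 4)
p(y, t) = 12 (p(y, t) = -4*(-2) + 4 = 8 + 4 = 12)
X = sqrt(15) (X = sqrt(12 + 3) = sqrt(15) ≈ 3.8730)
-9*(-22) + X = -9*(-22) + sqrt(15) = 198 + sqrt(15)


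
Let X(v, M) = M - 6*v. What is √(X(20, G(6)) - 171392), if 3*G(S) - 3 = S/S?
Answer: 2*I*√385899/3 ≈ 414.14*I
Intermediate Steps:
G(S) = 4/3 (G(S) = 1 + (S/S)/3 = 1 + (⅓)*1 = 1 + ⅓ = 4/3)
√(X(20, G(6)) - 171392) = √((4/3 - 6*20) - 171392) = √((4/3 - 120) - 171392) = √(-356/3 - 171392) = √(-514532/3) = 2*I*√385899/3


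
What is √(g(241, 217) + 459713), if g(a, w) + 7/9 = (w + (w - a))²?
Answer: √4472651/3 ≈ 704.96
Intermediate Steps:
g(a, w) = -7/9 + (-a + 2*w)² (g(a, w) = -7/9 + (w + (w - a))² = -7/9 + (-a + 2*w)²)
√(g(241, 217) + 459713) = √((-7/9 + (241 - 2*217)²) + 459713) = √((-7/9 + (241 - 434)²) + 459713) = √((-7/9 + (-193)²) + 459713) = √((-7/9 + 37249) + 459713) = √(335234/9 + 459713) = √(4472651/9) = √4472651/3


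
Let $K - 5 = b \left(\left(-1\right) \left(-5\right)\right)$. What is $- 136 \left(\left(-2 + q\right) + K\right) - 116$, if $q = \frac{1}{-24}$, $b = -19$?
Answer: $\frac{37205}{3} \approx 12402.0$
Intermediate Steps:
$K = -90$ ($K = 5 - 19 \left(\left(-1\right) \left(-5\right)\right) = 5 - 95 = -90$)
$q = - \frac{1}{24} \approx -0.041667$
$- 136 \left(\left(-2 + q\right) + K\right) - 116 = - 136 \left(\left(-2 - \frac{1}{24}\right) - 90\right) - 116 = - 136 \left(- \frac{49}{24} - 90\right) - 116 = \left(-136\right) \left(- \frac{2209}{24}\right) - 116 = \frac{37553}{3} - 116 = \frac{37205}{3}$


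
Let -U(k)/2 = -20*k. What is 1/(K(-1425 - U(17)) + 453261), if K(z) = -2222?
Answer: 1/451039 ≈ 2.2171e-6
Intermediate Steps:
U(k) = 40*k (U(k) = -(-40)*k = 40*k)
1/(K(-1425 - U(17)) + 453261) = 1/(-2222 + 453261) = 1/451039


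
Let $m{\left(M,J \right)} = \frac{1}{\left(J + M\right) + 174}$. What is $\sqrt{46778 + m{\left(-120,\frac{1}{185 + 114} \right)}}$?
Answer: $\frac{\sqrt{12196227365755}}{16147} \approx 216.28$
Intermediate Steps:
$m{\left(M,J \right)} = \frac{1}{174 + J + M}$
$\sqrt{46778 + m{\left(-120,\frac{1}{185 + 114} \right)}} = \sqrt{46778 + \frac{1}{174 + \frac{1}{185 + 114} - 120}} = \sqrt{46778 + \frac{1}{174 + \frac{1}{299} - 120}} = \sqrt{46778 + \frac{1}{\frac{16147}{299}}} = \sqrt{46778 + \frac{299}{16147}} = \sqrt{\frac{755324665}{16147}} = \frac{\sqrt{12196227365755}}{16147}$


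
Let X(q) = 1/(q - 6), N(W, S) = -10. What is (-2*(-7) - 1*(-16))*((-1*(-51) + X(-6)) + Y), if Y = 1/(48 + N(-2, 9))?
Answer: 58075/38 ≈ 1528.3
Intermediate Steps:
X(q) = 1/(-6 + q)
Y = 1/38 (Y = 1/(48 - 10) = 1/38 ≈ 0.026316)
(-2*(-7) - 1*(-16))*((-1*(-51) + X(-6)) + Y) = (-2*(-7) - 1*(-16))*((-1*(-51) + 1/(-6 - 6)) + 1/38) = (14 + 16)*((51 + 1/(-12)) + 1/38) = 30*((51 - 1/12) + 1/38) = 30*(611/12 + 1/38) = 30*(11615/228) = 58075/38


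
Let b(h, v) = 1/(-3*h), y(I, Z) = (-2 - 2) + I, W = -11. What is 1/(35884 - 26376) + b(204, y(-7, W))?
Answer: -556/363681 ≈ -0.0015288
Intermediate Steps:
y(I, Z) = -4 + I
b(h, v) = -1/(3*h)
1/(35884 - 26376) + b(204, y(-7, W)) = 1/(35884 - 26376) - 1/3/204 = 1/9508 - 1/3*1/204 = 1/9508 - 1/612 = -556/363681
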